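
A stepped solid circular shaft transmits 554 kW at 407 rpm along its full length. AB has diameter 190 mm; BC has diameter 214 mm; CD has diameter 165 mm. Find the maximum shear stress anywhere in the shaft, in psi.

ω = 2π·407/60 = 42.62 rad/s, so T = P/ω = 554×10³ / 42.62 = 13000 N·m.
Under the same torque, τ_max = 16T/(πd³) is largest where d is smallest — segment CD (d = 165 mm).
τ_max = 16·13000/(π·(0.165)³) = 1.474×10^7 Pa.

2140 psi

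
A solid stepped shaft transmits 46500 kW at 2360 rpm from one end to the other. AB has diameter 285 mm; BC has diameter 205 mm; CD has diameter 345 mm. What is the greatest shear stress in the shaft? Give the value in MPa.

111 MPa

ω = 2π·2360/60 = 247.1 rad/s, so T = P/ω = 46500×10³ / 247.1 = 188200 N·m.
Under the same torque, τ_max = 16T/(πd³) is largest where d is smallest — segment BC (d = 205 mm).
τ_max = 16·188200/(π·(0.205)³) = 1.112×10^8 Pa.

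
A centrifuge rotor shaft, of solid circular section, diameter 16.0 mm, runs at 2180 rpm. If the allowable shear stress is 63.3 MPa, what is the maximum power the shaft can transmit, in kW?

J = πd⁴/32 = π(0.0160)⁴/32 = 6.434×10^-9 m⁴.
T_max = τ_allow·J/r = 6.33×10^7 × 6.434×10^-9 / 0.00800 = 50.91 N·m.
ω = 2π·2180/60 = 228.3 rad/s, so P_max = T_max·ω = 1.162×10^4 W.

11.6 kW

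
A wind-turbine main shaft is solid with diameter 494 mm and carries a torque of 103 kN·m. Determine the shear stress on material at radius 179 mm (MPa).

J = πd⁴/32 = π(0.494)⁴/32 = 5.847×10^-3 m⁴.
Shear stress varies linearly with radius: τ = T·r/J = 103000 × 0.179 / 5.847×10^-3 = 3.153×10^6 Pa.

3.15 MPa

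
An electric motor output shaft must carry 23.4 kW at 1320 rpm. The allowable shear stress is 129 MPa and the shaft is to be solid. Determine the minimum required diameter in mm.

18.8 mm

ω = 2π·1320/60 = 138.2 rad/s, so T = P/ω = 23.4×10³ / 138.2 = 169.3 N·m.
For a solid shaft τ_max = 16T/(πd³), so d = (16T/(π τ_allow))^(1/3) = (16·169.3/(π·1.29×10^8))^(1/3) = 0.01884 m.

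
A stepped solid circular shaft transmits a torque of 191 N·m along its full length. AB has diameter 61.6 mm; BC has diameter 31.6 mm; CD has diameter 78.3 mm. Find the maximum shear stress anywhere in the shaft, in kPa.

Under the same torque, τ_max = 16T/(πd³) is largest where d is smallest — segment BC (d = 31.6 mm).
τ_max = 16·191.0/(π·(0.0316)³) = 3.083×10^7 Pa.

30800 kPa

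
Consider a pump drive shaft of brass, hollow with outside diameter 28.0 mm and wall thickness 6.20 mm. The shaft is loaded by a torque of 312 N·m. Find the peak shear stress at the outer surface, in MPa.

80.1 MPa

J = π(d_o⁴ − d_i⁴)/32 = π(0.0280⁴ − 0.0156⁴)/32 = 5.453×10^-8 m⁴.
τ_max = T·r/J = 312.0 × 0.0140 / 5.453×10^-8 = 8.010×10^7 Pa.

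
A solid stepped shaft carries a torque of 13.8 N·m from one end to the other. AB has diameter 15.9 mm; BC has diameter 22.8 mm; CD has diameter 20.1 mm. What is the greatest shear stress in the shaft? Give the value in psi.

Under the same torque, τ_max = 16T/(πd³) is largest where d is smallest — segment AB (d = 15.9 mm).
τ_max = 16·13.80/(π·(0.0159)³) = 1.748×10^7 Pa.

2540 psi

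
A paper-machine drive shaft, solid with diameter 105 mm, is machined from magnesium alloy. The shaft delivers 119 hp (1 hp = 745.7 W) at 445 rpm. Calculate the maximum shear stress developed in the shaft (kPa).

8380 kPa

ω = 2π·445/60 = 46.60 rad/s, so T = P/ω = 119×745.7 / 46.60 = 1904 N·m.
J = πd⁴/32 = π(0.105)⁴/32 = 1.193×10^-5 m⁴.
τ_max = T·r/J = 1904 × 0.0525 / 1.193×10^-5 = 8.378×10^6 Pa.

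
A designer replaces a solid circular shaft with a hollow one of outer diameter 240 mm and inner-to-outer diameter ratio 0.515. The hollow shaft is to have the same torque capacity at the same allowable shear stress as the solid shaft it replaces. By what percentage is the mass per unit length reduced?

22.9 %

Equal τ_max and T ⇒ the solid shaft needs d_s³ = d_o³(1−k⁴), so d_s = 240·(1−0.515⁴)^(1/3) = 234.2 mm.
Area ratio A_h/A_s = d_o²(1−k²)/d_s² = (1−k²)/(1−k⁴)^(2/3) = 0.7714.
Mass saving = 1 − 0.7714 = 22.9 %.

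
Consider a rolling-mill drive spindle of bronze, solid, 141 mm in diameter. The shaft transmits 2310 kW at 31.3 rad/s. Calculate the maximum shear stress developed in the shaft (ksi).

19.4 ksi

ω = 31.3 rad/s, so T = P/ω = 2310×10³ / 31.30 = 73800 N·m.
J = πd⁴/32 = π(0.141)⁴/32 = 3.880×10^-5 m⁴.
τ_max = T·r/J = 73800 × 0.0705 / 3.880×10^-5 = 1.341×10^8 Pa.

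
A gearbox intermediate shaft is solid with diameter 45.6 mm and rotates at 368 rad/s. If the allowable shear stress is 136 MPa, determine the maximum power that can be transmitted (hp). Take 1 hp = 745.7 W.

J = πd⁴/32 = π(0.0456)⁴/32 = 4.245×10^-7 m⁴.
T_max = τ_allow·J/r = 1.36×10^8 × 4.245×10^-7 / 0.0228 = 2532 N·m.
ω = 368 rad/s, so P_max = T_max·ω = 9.318×10^5 W.

1250 hp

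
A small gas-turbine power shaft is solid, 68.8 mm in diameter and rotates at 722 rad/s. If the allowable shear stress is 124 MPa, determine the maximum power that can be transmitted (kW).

5720 kW

J = πd⁴/32 = π(0.0688)⁴/32 = 2.200×10^-6 m⁴.
T_max = τ_allow·J/r = 1.24×10^8 × 2.200×10^-6 / 0.0344 = 7929 N·m.
ω = 722 rad/s, so P_max = T_max·ω = 5.725×10^6 W.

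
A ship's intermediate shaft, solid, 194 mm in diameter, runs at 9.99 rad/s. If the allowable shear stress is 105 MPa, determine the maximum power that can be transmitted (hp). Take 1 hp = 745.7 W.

J = πd⁴/32 = π(0.194)⁴/32 = 1.391×10^-4 m⁴.
T_max = τ_allow·J/r = 1.05×10^8 × 1.391×10^-4 / 0.0970 = 150500 N·m.
ω = 9.99 rad/s, so P_max = T_max·ω = 1.504×10^6 W.

2020 hp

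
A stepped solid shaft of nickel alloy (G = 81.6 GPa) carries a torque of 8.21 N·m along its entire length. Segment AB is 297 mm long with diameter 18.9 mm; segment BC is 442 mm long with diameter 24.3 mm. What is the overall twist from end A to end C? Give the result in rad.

0.00368 rad

J_AB = π(0.0189)⁴/32 = 1.25×10^-8 m⁴; J_BC = π(0.0243)⁴/32 = 3.42×10^-8 m⁴.
θ = (T/G)·Σ L_i/J_i = (8.210/81.6×10⁹)·(0.297/1.25×10^-8 + 0.442/3.42×10^-8) = 3.685×10^-3 rad.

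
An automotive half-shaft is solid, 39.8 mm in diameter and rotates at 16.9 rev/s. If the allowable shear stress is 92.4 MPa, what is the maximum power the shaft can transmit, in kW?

J = πd⁴/32 = π(0.0398)⁴/32 = 2.463×10^-7 m⁴.
T_max = τ_allow·J/r = 9.24×10^7 × 2.463×10^-7 / 0.0199 = 1144 N·m.
ω = 2π·16.9 = 106.2 rad/s, so P_max = T_max·ω = 1.215×10^5 W.

121 kW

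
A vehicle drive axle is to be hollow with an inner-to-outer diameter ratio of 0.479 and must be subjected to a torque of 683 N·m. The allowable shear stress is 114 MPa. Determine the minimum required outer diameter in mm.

For a hollow shaft with d_i/d_o = 0.479: τ_max = 16T/(π d_o³ (1−k⁴)), so d_o = [16T/(π τ_allow (1−k⁴))]^(1/3) = [16·683.0/(π·1.14×10^8·0.9474)]^(1/3) = 0.03182 m.

31.8 mm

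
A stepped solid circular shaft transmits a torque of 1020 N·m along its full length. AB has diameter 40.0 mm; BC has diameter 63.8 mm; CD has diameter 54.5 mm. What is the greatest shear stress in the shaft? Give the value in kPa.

81200 kPa

Under the same torque, τ_max = 16T/(πd³) is largest where d is smallest — segment AB (d = 40.0 mm).
τ_max = 16·1020/(π·(0.0400)³) = 8.117×10^7 Pa.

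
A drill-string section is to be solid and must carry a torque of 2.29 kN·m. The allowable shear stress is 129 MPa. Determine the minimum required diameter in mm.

44.9 mm

For a solid shaft τ_max = 16T/(πd³), so d = (16T/(π τ_allow))^(1/3) = (16·2290/(π·1.29×10^8))^(1/3) = 0.04488 m.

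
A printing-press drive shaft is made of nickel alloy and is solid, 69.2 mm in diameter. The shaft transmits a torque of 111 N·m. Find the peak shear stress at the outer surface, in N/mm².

J = πd⁴/32 = π(0.0692)⁴/32 = 2.251×10^-6 m⁴.
τ_max = T·r/J = 111.0 × 0.0346 / 2.251×10^-6 = 1.706×10^6 Pa.

1.71 N/mm²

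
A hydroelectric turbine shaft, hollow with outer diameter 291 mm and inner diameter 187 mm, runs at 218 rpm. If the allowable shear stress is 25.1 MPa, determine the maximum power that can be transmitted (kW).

J = π(d_o⁴ − d_i⁴)/32 = π(0.291⁴ − 0.187⁴)/32 = 5.839×10^-4 m⁴.
T_max = τ_allow·J/r = 2.51×10^7 × 5.839×10^-4 / 0.145 = 100700 N·m.
ω = 2π·218/60 = 22.83 rad/s, so P_max = T_max·ω = 2.300×10^6 W.

2300 kW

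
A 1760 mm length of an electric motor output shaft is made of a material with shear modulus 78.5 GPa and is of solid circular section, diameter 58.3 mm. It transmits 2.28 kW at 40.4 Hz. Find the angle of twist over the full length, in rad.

ω = 2π·40.4 = 253.8 rad/s, so T = P/ω = 2.28×10³ / 253.8 = 8.982 N·m.
J = πd⁴/32 = π(0.0583)⁴/32 = 1.134×10^-6 m⁴.
θ = T·L/(G·J) = 8.982 × 1.76 / (78.5×10⁹ × 1.134×10^-6) = 1.776×10^-4 rad.

1.78e-4 rad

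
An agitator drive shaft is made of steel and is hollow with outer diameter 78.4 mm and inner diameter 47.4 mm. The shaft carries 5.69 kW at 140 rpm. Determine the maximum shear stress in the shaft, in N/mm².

ω = 2π·140/60 = 14.66 rad/s, so T = P/ω = 5.69×10³ / 14.66 = 388.1 N·m.
J = π(d_o⁴ − d_i⁴)/32 = π(0.0784⁴ − 0.0474⁴)/32 = 3.213×10^-6 m⁴.
τ_max = T·r/J = 388.1 × 0.0392 / 3.213×10^-6 = 4.734×10^6 Pa.

4.73 N/mm²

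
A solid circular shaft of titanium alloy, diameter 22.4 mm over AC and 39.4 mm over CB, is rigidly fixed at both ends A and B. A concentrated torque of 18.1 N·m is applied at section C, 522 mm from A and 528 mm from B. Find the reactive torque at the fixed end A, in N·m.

Compatibility: T_A·a/J_AC = T_B·b/J_CB with T_A + T_B = T₀.
J_AC = 2.47×10^-8 m⁴, J_CB = 2.37×10^-7 m⁴, so T_A = T₀·(J_AC/a)/((J_AC/a)+(J_CB/b)) = 1.730 N·m, T_B = 16.37 N·m.

1.73 N·m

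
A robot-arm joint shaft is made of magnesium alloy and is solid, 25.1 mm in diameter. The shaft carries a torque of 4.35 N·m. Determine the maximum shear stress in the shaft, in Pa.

J = πd⁴/32 = π(0.0251)⁴/32 = 3.897×10^-8 m⁴.
τ_max = T·r/J = 4.350 × 0.0126 / 3.897×10^-8 = 1.401×10^6 Pa.

1.40e6 Pa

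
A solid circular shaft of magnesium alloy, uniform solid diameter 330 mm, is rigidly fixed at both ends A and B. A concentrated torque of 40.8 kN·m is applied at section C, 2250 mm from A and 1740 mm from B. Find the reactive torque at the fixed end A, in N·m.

17800 N·m

With uniform GJ and both ends fixed, compatibility θ_AC = θ_CB gives T_A·a = T_B·b, together with T_A + T_B = T₀.
T_A = T₀·b/(a+b) = 40800·1740/3990 = 17790 N·m; T_B = 23010 N·m.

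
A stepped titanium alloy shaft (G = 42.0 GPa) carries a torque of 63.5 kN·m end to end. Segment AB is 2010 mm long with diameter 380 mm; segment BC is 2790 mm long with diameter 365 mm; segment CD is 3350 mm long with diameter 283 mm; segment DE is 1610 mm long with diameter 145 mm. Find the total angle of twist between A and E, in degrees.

3.90°

J_AB = π(0.380)⁴/32 = 2.05×10^-3 m⁴; J_BC = π(0.365)⁴/32 = 1.74×10^-3 m⁴; J_CD = π(0.283)⁴/32 = 6.30×10^-4 m⁴; J_DE = π(0.145)⁴/32 = 4.34×10^-5 m⁴.
θ = (T/G)·Σ L_i/J_i = (63500/42.0×10⁹)·(2.01/2.05×10^-3 + 2.79/1.74×10^-3 + 3.35/6.30×10^-4 + 1.61/4.34×10^-5) = 0.06804 rad.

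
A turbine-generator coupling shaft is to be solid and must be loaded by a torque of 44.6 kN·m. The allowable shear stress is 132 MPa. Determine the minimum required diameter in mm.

For a solid shaft τ_max = 16T/(πd³), so d = (16T/(π τ_allow))^(1/3) = (16·44600/(π·1.32×10^8))^(1/3) = 0.1198 m.

120 mm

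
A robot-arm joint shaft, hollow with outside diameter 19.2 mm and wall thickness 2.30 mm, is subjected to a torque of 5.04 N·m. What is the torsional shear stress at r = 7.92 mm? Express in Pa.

4.49e6 Pa

J = π(d_o⁴ − d_i⁴)/32 = π(0.0192⁴ − 0.0146⁴)/32 = 8.881×10^-9 m⁴.
Shear stress varies linearly with radius: τ = T·r/J = 5.040 × 0.00792 / 8.881×10^-9 = 4.495×10^6 Pa.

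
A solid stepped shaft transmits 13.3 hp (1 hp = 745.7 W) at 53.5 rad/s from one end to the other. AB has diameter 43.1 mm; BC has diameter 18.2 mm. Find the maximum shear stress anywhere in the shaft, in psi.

22700 psi

ω = 53.5 rad/s, so T = P/ω = 13.3×745.7 / 53.50 = 185.4 N·m.
Under the same torque, τ_max = 16T/(πd³) is largest where d is smallest — segment BC (d = 18.2 mm).
τ_max = 16·185.4/(π·(0.0182)³) = 1.566×10^8 Pa.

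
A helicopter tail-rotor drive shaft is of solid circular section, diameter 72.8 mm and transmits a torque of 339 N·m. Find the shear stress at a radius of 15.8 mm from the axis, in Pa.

J = πd⁴/32 = π(0.0728)⁴/32 = 2.758×10^-6 m⁴.
Shear stress varies linearly with radius: τ = T·r/J = 339.0 × 0.0158 / 2.758×10^-6 = 1.942×10^6 Pa.

1.94e6 Pa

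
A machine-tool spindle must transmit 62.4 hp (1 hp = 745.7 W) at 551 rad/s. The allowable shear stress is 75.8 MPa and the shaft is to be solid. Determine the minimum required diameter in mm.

17.8 mm

ω = 551 rad/s, so T = P/ω = 62.4×745.7 / 551.0 = 84.45 N·m.
For a solid shaft τ_max = 16T/(πd³), so d = (16T/(π τ_allow))^(1/3) = (16·84.45/(π·7.58×10^7))^(1/3) = 0.01784 m.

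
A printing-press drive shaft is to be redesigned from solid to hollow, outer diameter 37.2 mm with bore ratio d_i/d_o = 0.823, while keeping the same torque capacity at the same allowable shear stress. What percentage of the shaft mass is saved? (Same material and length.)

Equal τ_max and T ⇒ the solid shaft needs d_s³ = d_o³(1−k⁴), so d_s = 37.2·(1−0.823⁴)^(1/3) = 30.32 mm.
Area ratio A_h/A_s = d_o²(1−k²)/d_s² = (1−k²)/(1−k⁴)^(2/3) = 0.4859.
Mass saving = 1 − 0.4859 = 51.4 %.

51.4 %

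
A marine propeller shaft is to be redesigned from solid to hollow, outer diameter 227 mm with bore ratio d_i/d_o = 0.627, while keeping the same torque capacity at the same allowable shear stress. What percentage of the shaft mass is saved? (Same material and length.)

32.1 %

Equal τ_max and T ⇒ the solid shaft needs d_s³ = d_o³(1−k⁴), so d_s = 227·(1−0.627⁴)^(1/3) = 214.6 mm.
Area ratio A_h/A_s = d_o²(1−k²)/d_s² = (1−k²)/(1−k⁴)^(2/3) = 0.6787.
Mass saving = 1 − 0.6787 = 32.1 %.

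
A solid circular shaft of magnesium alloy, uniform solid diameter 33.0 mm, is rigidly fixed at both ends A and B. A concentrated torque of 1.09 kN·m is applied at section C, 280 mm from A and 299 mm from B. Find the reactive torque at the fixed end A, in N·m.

563 N·m

With uniform GJ and both ends fixed, compatibility θ_AC = θ_CB gives T_A·a = T_B·b, together with T_A + T_B = T₀.
T_A = T₀·b/(a+b) = 1090·299/579.0 = 562.9 N·m; T_B = 527.1 N·m.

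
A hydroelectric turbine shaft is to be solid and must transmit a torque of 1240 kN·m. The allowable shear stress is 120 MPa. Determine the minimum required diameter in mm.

375 mm

For a solid shaft τ_max = 16T/(πd³), so d = (16T/(π τ_allow))^(1/3) = (16·1.240e6/(π·1.20×10^8))^(1/3) = 0.3747 m.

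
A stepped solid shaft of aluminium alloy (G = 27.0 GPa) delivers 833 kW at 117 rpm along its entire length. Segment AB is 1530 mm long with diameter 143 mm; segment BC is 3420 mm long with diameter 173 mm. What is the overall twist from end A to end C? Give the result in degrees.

ω = 2π·117/60 = 12.25 rad/s, so T = P/ω = 833×10³ / 12.25 = 67990 N·m.
J_AB = π(0.143)⁴/32 = 4.11×10^-5 m⁴; J_BC = π(0.173)⁴/32 = 8.79×10^-5 m⁴.
θ = (T/G)·Σ L_i/J_i = (67990/27.0×10⁹)·(1.53/4.11×10^-5 + 3.42/8.79×10^-5) = 0.1918 rad.

11.0°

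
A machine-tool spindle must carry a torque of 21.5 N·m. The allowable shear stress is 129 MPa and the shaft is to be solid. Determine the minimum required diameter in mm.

9.47 mm

For a solid shaft τ_max = 16T/(πd³), so d = (16T/(π τ_allow))^(1/3) = (16·21.50/(π·1.29×10^8))^(1/3) = 0.009468 m.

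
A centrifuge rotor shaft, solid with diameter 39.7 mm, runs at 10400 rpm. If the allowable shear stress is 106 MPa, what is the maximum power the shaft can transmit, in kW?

1420 kW

J = πd⁴/32 = π(0.0397)⁴/32 = 2.439×10^-7 m⁴.
T_max = τ_allow·J/r = 1.06×10^8 × 2.439×10^-7 / 0.0199 = 1302 N·m.
ω = 2π·10400/60 = 1089 rad/s, so P_max = T_max·ω = 1.418×10^6 W.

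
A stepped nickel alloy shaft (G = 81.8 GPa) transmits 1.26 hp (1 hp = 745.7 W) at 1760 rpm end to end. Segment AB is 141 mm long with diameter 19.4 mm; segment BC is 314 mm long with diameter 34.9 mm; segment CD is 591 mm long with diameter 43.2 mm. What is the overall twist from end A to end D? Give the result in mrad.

0.874 mrad

ω = 2π·1760/60 = 184.3 rad/s, so T = P/ω = 1.26×745.7 / 184.3 = 5.098 N·m.
J_AB = π(0.0194)⁴/32 = 1.39×10^-8 m⁴; J_BC = π(0.0349)⁴/32 = 1.46×10^-7 m⁴; J_CD = π(0.0432)⁴/32 = 3.42×10^-7 m⁴.
θ = (T/G)·Σ L_i/J_i = (5.098/81.8×10⁹)·(0.141/1.39×10^-8 + 0.314/1.46×10^-7 + 0.591/3.42×10^-7) = 8.740×10^-4 rad.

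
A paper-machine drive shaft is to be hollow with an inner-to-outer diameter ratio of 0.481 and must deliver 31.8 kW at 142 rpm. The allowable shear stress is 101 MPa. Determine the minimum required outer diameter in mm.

ω = 2π·142/60 = 14.87 rad/s, so T = P/ω = 31.8×10³ / 14.87 = 2139 N·m.
For a hollow shaft with d_i/d_o = 0.481: τ_max = 16T/(π d_o³ (1−k⁴)), so d_o = [16T/(π τ_allow (1−k⁴))]^(1/3) = [16·2139/(π·1.01×10^8·0.9465)]^(1/3) = 0.04848 m.

48.5 mm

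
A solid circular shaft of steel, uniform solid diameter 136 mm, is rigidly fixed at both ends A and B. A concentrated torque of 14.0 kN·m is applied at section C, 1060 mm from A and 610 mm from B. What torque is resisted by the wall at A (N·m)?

5110 N·m

With uniform GJ and both ends fixed, compatibility θ_AC = θ_CB gives T_A·a = T_B·b, together with T_A + T_B = T₀.
T_A = T₀·b/(a+b) = 14000·610/1670 = 5114 N·m; T_B = 8886 N·m.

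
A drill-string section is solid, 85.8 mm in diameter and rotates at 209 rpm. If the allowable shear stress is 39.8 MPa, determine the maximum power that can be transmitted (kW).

108 kW

J = πd⁴/32 = π(0.0858)⁴/32 = 5.320×10^-6 m⁴.
T_max = τ_allow·J/r = 3.98×10^7 × 5.320×10^-6 / 0.0429 = 4936 N·m.
ω = 2π·209/60 = 21.89 rad/s, so P_max = T_max·ω = 1.080×10^5 W.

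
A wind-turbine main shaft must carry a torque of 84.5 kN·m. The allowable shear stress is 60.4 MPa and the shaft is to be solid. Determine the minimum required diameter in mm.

For a solid shaft τ_max = 16T/(πd³), so d = (16T/(π τ_allow))^(1/3) = (16·84500/(π·6.04×10^7))^(1/3) = 0.1924 m.

192 mm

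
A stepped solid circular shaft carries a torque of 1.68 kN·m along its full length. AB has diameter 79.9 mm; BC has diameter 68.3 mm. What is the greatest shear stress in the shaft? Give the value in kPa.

Under the same torque, τ_max = 16T/(πd³) is largest where d is smallest — segment BC (d = 68.3 mm).
τ_max = 16·1680/(π·(0.0683)³) = 2.685×10^7 Pa.

26900 kPa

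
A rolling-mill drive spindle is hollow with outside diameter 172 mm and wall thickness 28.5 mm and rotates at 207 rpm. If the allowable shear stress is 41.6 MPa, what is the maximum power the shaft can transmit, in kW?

J = π(d_o⁴ − d_i⁴)/32 = π(0.172⁴ − 0.115⁴)/32 = 6.875×10^-5 m⁴.
T_max = τ_allow·J/r = 4.16×10^7 × 6.875×10^-5 / 0.0860 = 33260 N·m.
ω = 2π·207/60 = 21.68 rad/s, so P_max = T_max·ω = 7.209×10^5 W.

721 kW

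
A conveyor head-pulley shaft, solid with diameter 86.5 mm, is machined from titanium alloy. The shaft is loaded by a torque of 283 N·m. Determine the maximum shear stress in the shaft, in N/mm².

2.23 N/mm²

J = πd⁴/32 = π(0.0865)⁴/32 = 5.496×10^-6 m⁴.
τ_max = T·r/J = 283.0 × 0.0432 / 5.496×10^-6 = 2.227×10^6 Pa.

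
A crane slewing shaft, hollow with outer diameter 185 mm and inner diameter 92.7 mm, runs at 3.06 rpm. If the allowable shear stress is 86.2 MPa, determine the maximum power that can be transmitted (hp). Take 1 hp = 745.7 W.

43.1 hp

J = π(d_o⁴ − d_i⁴)/32 = π(0.185⁴ − 0.0927⁴)/32 = 1.077×10^-4 m⁴.
T_max = τ_allow·J/r = 8.62×10^7 × 1.077×10^-4 / 0.0925 = 100400 N·m.
ω = 2π·3.06/60 = 0.3204 rad/s, so P_max = T_max·ω = 3.218×10^4 W.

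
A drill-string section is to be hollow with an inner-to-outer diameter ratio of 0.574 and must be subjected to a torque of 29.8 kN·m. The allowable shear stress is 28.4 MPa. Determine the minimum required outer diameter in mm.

For a hollow shaft with d_i/d_o = 0.574: τ_max = 16T/(π d_o³ (1−k⁴)), so d_o = [16T/(π τ_allow (1−k⁴))]^(1/3) = [16·29800/(π·2.84×10^7·0.8914)]^(1/3) = 0.1817 m.

182 mm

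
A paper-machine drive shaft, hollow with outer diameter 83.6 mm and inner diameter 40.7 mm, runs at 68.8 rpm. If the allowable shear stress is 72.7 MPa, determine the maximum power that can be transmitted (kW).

56.7 kW

J = π(d_o⁴ − d_i⁴)/32 = π(0.0836⁴ − 0.0407⁴)/32 = 4.526×10^-6 m⁴.
T_max = τ_allow·J/r = 7.27×10^7 × 4.526×10^-6 / 0.0418 = 7872 N·m.
ω = 2π·68.8/60 = 7.205 rad/s, so P_max = T_max·ω = 5.671×10^4 W.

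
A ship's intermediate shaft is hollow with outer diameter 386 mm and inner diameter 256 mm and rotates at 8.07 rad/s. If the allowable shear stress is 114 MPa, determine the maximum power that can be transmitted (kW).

J = π(d_o⁴ − d_i⁴)/32 = π(0.386⁴ − 0.256⁴)/32 = 1.758×10^-3 m⁴.
T_max = τ_allow·J/r = 1.14×10^8 × 1.758×10^-3 / 0.193 = 1.038e6 N·m.
ω = 8.07 rad/s, so P_max = T_max·ω = 8.379×10^6 W.

8380 kW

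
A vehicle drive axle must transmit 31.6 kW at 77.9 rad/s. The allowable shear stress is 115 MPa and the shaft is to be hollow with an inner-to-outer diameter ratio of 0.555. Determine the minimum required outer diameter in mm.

ω = 77.9 rad/s, so T = P/ω = 31.6×10³ / 77.90 = 405.6 N·m.
For a hollow shaft with d_i/d_o = 0.555: τ_max = 16T/(π d_o³ (1−k⁴)), so d_o = [16T/(π τ_allow (1−k⁴))]^(1/3) = [16·405.6/(π·1.15×10^8·0.9051)]^(1/3) = 0.02708 m.

27.1 mm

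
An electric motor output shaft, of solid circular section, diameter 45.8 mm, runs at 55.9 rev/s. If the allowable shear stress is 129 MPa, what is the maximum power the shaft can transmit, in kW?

855 kW

J = πd⁴/32 = π(0.0458)⁴/32 = 4.320×10^-7 m⁴.
T_max = τ_allow·J/r = 1.29×10^8 × 4.320×10^-7 / 0.0229 = 2433 N·m.
ω = 2π·55.9 = 351.2 rad/s, so P_max = T_max·ω = 8.547×10^5 W.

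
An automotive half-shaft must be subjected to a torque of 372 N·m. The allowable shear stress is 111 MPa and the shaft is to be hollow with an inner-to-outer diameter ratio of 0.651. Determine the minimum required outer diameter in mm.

For a hollow shaft with d_i/d_o = 0.651: τ_max = 16T/(π d_o³ (1−k⁴)), so d_o = [16T/(π τ_allow (1−k⁴))]^(1/3) = [16·372.0/(π·1.11×10^8·0.8204)]^(1/3) = 0.02750 m.

27.5 mm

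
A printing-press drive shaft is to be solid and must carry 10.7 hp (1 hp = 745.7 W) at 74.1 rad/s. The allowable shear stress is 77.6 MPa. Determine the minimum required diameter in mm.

19.2 mm

ω = 74.1 rad/s, so T = P/ω = 10.7×745.7 / 74.10 = 107.7 N·m.
For a solid shaft τ_max = 16T/(πd³), so d = (16T/(π τ_allow))^(1/3) = (16·107.7/(π·7.76×10^7))^(1/3) = 0.01919 m.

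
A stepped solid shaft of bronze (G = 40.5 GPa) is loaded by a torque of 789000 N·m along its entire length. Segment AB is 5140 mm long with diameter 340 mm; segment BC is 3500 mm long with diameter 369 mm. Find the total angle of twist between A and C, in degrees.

J_AB = π(0.340)⁴/32 = 1.31×10^-3 m⁴; J_BC = π(0.369)⁴/32 = 1.82×10^-3 m⁴.
θ = (T/G)·Σ L_i/J_i = (789000/40.5×10⁹)·(5.14/1.31×10^-3 + 3.50/1.82×10^-3) = 0.1138 rad.

6.52°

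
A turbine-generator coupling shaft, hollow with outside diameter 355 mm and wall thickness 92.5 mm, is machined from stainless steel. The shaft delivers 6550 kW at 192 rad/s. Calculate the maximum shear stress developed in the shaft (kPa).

ω = 192 rad/s, so T = P/ω = 6550×10³ / 192.0 = 34110 N·m.
J = π(d_o⁴ − d_i⁴)/32 = π(0.355⁴ − 0.170⁴)/32 = 1.477×10^-3 m⁴.
τ_max = T·r/J = 34110 × 0.177 / 1.477×10^-3 = 4.099×10^6 Pa.

4100 kPa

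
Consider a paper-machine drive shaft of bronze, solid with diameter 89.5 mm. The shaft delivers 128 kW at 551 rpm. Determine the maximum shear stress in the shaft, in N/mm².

15.8 N/mm²

ω = 2π·551/60 = 57.70 rad/s, so T = P/ω = 128×10³ / 57.70 = 2218 N·m.
J = πd⁴/32 = π(0.0895)⁴/32 = 6.299×10^-6 m⁴.
τ_max = T·r/J = 2218 × 0.0447 / 6.299×10^-6 = 1.576×10^7 Pa.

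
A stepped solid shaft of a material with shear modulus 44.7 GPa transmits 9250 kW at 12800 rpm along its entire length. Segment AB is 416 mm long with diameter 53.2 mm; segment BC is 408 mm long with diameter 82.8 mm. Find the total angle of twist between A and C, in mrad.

ω = 2π·12800/60 = 1340 rad/s, so T = P/ω = 9250×10³ / 1340 = 6901 N·m.
J_AB = π(0.0532)⁴/32 = 7.86×10^-7 m⁴; J_BC = π(0.0828)⁴/32 = 4.61×10^-6 m⁴.
θ = (T/G)·Σ L_i/J_i = (6901/44.7×10⁹)·(0.416/7.86×10^-7 + 0.408/4.61×10^-6) = 0.09532 rad.

95.3 mrad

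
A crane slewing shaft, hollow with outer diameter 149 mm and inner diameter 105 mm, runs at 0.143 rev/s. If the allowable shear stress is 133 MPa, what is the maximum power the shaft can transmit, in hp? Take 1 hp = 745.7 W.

78.4 hp

J = π(d_o⁴ − d_i⁴)/32 = π(0.149⁴ − 0.105⁴)/32 = 3.646×10^-5 m⁴.
T_max = τ_allow·J/r = 1.33×10^8 × 3.646×10^-5 / 0.0745 = 65080 N·m.
ω = 2π·0.143 = 0.8985 rad/s, so P_max = T_max·ω = 5.848×10^4 W.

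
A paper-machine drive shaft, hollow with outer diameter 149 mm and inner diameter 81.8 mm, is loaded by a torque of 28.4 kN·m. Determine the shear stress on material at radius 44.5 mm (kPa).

28700 kPa

J = π(d_o⁴ − d_i⁴)/32 = π(0.149⁴ − 0.0818⁴)/32 = 4.399×10^-5 m⁴.
Shear stress varies linearly with radius: τ = T·r/J = 28400 × 0.0445 / 4.399×10^-5 = 2.873×10^7 Pa.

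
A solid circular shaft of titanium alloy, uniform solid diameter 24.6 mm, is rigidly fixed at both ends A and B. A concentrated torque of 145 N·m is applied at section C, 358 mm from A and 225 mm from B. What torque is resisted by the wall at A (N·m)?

With uniform GJ and both ends fixed, compatibility θ_AC = θ_CB gives T_A·a = T_B·b, together with T_A + T_B = T₀.
T_A = T₀·b/(a+b) = 145.0·225/583.0 = 55.96 N·m; T_B = 89.04 N·m.

56.0 N·m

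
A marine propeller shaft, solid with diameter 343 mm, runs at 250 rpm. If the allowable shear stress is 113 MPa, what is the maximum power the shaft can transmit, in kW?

J = πd⁴/32 = π(0.343)⁴/32 = 1.359×10^-3 m⁴.
T_max = τ_allow·J/r = 1.13×10^8 × 1.359×10^-3 / 0.172 = 895300 N·m.
ω = 2π·250/60 = 26.18 rad/s, so P_max = T_max·ω = 2.344×10^7 W.

23400 kW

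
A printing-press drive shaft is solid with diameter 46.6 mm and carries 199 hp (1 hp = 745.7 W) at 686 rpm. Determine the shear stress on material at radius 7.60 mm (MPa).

ω = 2π·686/60 = 71.84 rad/s, so T = P/ω = 199×745.7 / 71.84 = 2066 N·m.
J = πd⁴/32 = π(0.0466)⁴/32 = 4.630×10^-7 m⁴.
Shear stress varies linearly with radius: τ = T·r/J = 2066 × 0.00760 / 4.630×10^-7 = 3.391×10^7 Pa.

33.9 MPa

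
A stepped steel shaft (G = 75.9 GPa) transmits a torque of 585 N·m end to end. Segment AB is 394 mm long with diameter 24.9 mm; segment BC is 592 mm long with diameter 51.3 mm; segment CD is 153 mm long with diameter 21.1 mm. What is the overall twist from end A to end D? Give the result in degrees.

8.47°

J_AB = π(0.0249)⁴/32 = 3.77×10^-8 m⁴; J_BC = π(0.0513)⁴/32 = 6.80×10^-7 m⁴; J_CD = π(0.0211)⁴/32 = 1.95×10^-8 m⁴.
θ = (T/G)·Σ L_i/J_i = (585.0/75.9×10⁹)·(0.394/3.77×10^-8 + 0.592/6.80×10^-7 + 0.153/1.95×10^-8) = 0.1478 rad.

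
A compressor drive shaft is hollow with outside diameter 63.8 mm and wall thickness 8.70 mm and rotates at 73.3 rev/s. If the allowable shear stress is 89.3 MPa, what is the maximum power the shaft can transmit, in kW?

J = π(d_o⁴ − d_i⁴)/32 = π(0.0638⁴ − 0.0464⁴)/32 = 1.172×10^-6 m⁴.
T_max = τ_allow·J/r = 8.93×10^7 × 1.172×10^-6 / 0.0319 = 3280 N·m.
ω = 2π·73.3 = 460.6 rad/s, so P_max = T_max·ω = 1.510×10^6 W.

1510 kW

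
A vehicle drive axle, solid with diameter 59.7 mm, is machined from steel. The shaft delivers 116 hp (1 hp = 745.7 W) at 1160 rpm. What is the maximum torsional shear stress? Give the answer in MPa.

17.0 MPa

ω = 2π·1160/60 = 121.5 rad/s, so T = P/ω = 116×745.7 / 121.5 = 712.1 N·m.
J = πd⁴/32 = π(0.0597)⁴/32 = 1.247×10^-6 m⁴.
τ_max = T·r/J = 712.1 × 0.0299 / 1.247×10^-6 = 1.704×10^7 Pa.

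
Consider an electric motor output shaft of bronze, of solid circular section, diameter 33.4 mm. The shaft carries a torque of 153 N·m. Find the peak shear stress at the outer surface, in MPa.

20.9 MPa

J = πd⁴/32 = π(0.0334)⁴/32 = 1.222×10^-7 m⁴.
τ_max = T·r/J = 153.0 × 0.0167 / 1.222×10^-7 = 2.091×10^7 Pa.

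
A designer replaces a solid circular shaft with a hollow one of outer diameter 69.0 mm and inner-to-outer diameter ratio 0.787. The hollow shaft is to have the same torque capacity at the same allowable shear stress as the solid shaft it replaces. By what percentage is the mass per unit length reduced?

Equal τ_max and T ⇒ the solid shaft needs d_s³ = d_o³(1−k⁴), so d_s = 69.0·(1−0.787⁴)^(1/3) = 58.72 mm.
Area ratio A_h/A_s = d_o²(1−k²)/d_s² = (1−k²)/(1−k⁴)^(2/3) = 0.5255.
Mass saving = 1 − 0.5255 = 47.4 %.

47.4 %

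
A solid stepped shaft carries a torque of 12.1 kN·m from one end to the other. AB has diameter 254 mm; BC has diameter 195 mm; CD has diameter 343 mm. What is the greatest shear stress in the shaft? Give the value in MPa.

8.31 MPa

Under the same torque, τ_max = 16T/(πd³) is largest where d is smallest — segment BC (d = 195 mm).
τ_max = 16·12100/(π·(0.195)³) = 8.311×10^6 Pa.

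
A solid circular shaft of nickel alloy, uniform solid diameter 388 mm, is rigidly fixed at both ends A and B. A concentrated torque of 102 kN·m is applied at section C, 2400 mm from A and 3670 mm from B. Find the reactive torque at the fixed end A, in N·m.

With uniform GJ and both ends fixed, compatibility θ_AC = θ_CB gives T_A·a = T_B·b, together with T_A + T_B = T₀.
T_A = T₀·b/(a+b) = 102000·3670/6070 = 61670 N·m; T_B = 40330 N·m.

61700 N·m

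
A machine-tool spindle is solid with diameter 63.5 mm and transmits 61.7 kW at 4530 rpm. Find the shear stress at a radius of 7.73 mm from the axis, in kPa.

ω = 2π·4530/60 = 474.4 rad/s, so T = P/ω = 61.7×10³ / 474.4 = 130.1 N·m.
J = πd⁴/32 = π(0.0635)⁴/32 = 1.596×10^-6 m⁴.
Shear stress varies linearly with radius: τ = T·r/J = 130.1 × 0.00773 / 1.596×10^-6 = 6.299×10^5 Pa.

630 kPa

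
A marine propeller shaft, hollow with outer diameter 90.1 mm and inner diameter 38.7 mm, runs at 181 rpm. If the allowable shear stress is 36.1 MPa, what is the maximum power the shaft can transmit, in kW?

J = π(d_o⁴ − d_i⁴)/32 = π(0.0901⁴ − 0.0387⁴)/32 = 6.250×10^-6 m⁴.
T_max = τ_allow·J/r = 3.61×10^7 × 6.250×10^-6 / 0.0450 = 5008 N·m.
ω = 2π·181/60 = 18.95 rad/s, so P_max = T_max·ω = 9.492×10^4 W.

94.9 kW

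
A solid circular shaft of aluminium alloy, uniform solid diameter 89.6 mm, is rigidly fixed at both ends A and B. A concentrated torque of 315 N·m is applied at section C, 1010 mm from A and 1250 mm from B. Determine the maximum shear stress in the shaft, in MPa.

1.23 MPa

With uniform GJ and both ends fixed, compatibility θ_AC = θ_CB gives T_A·a = T_B·b, together with T_A + T_B = T₀.
T_A = T₀·b/(a+b) = 315.0·1250/2260 = 174.2 N·m; T_B = 140.8 N·m.
τ in each portion: τ_AC = 1.23×10^6 Pa, τ_CB = 9.97×10^5 Pa; maximum is in AC.
τ_max = T_AC·r/J = 174.2·0.0448/6.33×10^-6 = 1.234×10^6 Pa.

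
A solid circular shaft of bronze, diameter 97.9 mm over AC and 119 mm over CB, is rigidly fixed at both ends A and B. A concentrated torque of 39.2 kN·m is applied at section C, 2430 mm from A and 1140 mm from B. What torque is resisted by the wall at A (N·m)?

Compatibility: T_A·a/J_AC = T_B·b/J_CB with T_A + T_B = T₀.
J_AC = 9.02×10^-6 m⁴, J_CB = 1.97×10^-5 m⁴, so T_A = T₀·(J_AC/a)/((J_AC/a)+(J_CB/b)) = 6934 N·m, T_B = 32270 N·m.

6930 N·m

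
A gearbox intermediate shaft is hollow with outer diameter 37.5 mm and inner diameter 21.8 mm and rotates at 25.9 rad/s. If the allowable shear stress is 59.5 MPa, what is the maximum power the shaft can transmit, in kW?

14.1 kW

J = π(d_o⁴ − d_i⁴)/32 = π(0.0375⁴ − 0.0218⁴)/32 = 1.720×10^-7 m⁴.
T_max = τ_allow·J/r = 5.95×10^7 × 1.720×10^-7 / 0.0187 = 545.7 N·m.
ω = 25.9 rad/s, so P_max = T_max·ω = 1.413×10^4 W.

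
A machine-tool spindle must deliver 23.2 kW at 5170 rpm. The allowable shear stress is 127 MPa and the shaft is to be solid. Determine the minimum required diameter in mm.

ω = 2π·5170/60 = 541.4 rad/s, so T = P/ω = 23.2×10³ / 541.4 = 42.85 N·m.
For a solid shaft τ_max = 16T/(πd³), so d = (16T/(π τ_allow))^(1/3) = (16·42.85/(π·1.27×10^8))^(1/3) = 0.01198 m.

12.0 mm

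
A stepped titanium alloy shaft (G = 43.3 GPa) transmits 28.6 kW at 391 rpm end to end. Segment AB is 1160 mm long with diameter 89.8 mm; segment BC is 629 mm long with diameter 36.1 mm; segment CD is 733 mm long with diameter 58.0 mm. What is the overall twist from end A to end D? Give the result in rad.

ω = 2π·391/60 = 40.95 rad/s, so T = P/ω = 28.6×10³ / 40.95 = 698.5 N·m.
J_AB = π(0.0898)⁴/32 = 6.38×10^-6 m⁴; J_BC = π(0.0361)⁴/32 = 1.67×10^-7 m⁴; J_CD = π(0.0580)⁴/32 = 1.11×10^-6 m⁴.
θ = (T/G)·Σ L_i/J_i = (698.5/43.3×10⁹)·(1.16/6.38×10^-6 + 0.629/1.67×10^-7 + 0.733/1.11×10^-6) = 0.07443 rad.

0.0744 rad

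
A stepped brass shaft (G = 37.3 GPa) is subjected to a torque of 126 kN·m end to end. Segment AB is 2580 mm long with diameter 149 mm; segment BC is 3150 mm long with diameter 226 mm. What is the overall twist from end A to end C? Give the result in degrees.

J_AB = π(0.149)⁴/32 = 4.84×10^-5 m⁴; J_BC = π(0.226)⁴/32 = 2.56×10^-4 m⁴.
θ = (T/G)·Σ L_i/J_i = (126000/37.3×10⁹)·(2.58/4.84×10^-5 + 3.15/2.56×10^-4) = 0.2217 rad.

12.7°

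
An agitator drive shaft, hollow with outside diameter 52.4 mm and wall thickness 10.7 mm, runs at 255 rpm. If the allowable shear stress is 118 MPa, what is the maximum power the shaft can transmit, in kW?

78.1 kW

J = π(d_o⁴ − d_i⁴)/32 = π(0.0524⁴ − 0.0310⁴)/32 = 6.495×10^-7 m⁴.
T_max = τ_allow·J/r = 1.18×10^8 × 6.495×10^-7 / 0.0262 = 2925 N·m.
ω = 2π·255/60 = 26.70 rad/s, so P_max = T_max·ω = 7.811×10^4 W.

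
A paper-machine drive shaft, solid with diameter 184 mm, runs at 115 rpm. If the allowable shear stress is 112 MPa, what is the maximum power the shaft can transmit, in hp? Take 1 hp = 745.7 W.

J = πd⁴/32 = π(0.184)⁴/32 = 1.125×10^-4 m⁴.
T_max = τ_allow·J/r = 1.12×10^8 × 1.125×10^-4 / 0.0920 = 137000 N·m.
ω = 2π·115/60 = 12.04 rad/s, so P_max = T_max·ω = 1.650×10^6 W.

2210 hp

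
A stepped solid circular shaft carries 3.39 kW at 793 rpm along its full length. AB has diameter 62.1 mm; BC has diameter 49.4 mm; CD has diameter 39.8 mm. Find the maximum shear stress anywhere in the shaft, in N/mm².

ω = 2π·793/60 = 83.04 rad/s, so T = P/ω = 3.39×10³ / 83.04 = 40.82 N·m.
Under the same torque, τ_max = 16T/(πd³) is largest where d is smallest — segment CD (d = 39.8 mm).
τ_max = 16·40.82/(π·(0.0398)³) = 3.298×10^6 Pa.

3.30 N/mm²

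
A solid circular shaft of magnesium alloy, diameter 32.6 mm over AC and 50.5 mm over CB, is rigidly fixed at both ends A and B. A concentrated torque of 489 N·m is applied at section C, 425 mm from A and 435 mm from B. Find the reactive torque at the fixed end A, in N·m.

Compatibility: T_A·a/J_AC = T_B·b/J_CB with T_A + T_B = T₀.
J_AC = 1.11×10^-7 m⁴, J_CB = 6.39×10^-7 m⁴, so T_A = T₀·(J_AC/a)/((J_AC/a)+(J_CB/b)) = 73.80 N·m, T_B = 415.2 N·m.

73.8 N·m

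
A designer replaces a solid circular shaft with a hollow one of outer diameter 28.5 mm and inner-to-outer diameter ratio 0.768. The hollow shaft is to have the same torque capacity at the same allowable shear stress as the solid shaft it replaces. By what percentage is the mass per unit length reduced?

45.5 %

Equal τ_max and T ⇒ the solid shaft needs d_s³ = d_o³(1−k⁴), so d_s = 28.5·(1−0.768⁴)^(1/3) = 24.71 mm.
Area ratio A_h/A_s = d_o²(1−k²)/d_s² = (1−k²)/(1−k⁴)^(2/3) = 0.5455.
Mass saving = 1 − 0.5455 = 45.5 %.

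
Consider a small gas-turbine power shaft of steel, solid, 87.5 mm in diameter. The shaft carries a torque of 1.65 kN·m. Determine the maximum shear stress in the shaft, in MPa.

12.5 MPa

J = πd⁴/32 = π(0.0875)⁴/32 = 5.755×10^-6 m⁴.
τ_max = T·r/J = 1650 × 0.0437 / 5.755×10^-6 = 1.254×10^7 Pa.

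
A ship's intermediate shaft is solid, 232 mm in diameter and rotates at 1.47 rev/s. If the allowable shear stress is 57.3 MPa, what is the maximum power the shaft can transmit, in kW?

1300 kW

J = πd⁴/32 = π(0.232)⁴/32 = 2.844×10^-4 m⁴.
T_max = τ_allow·J/r = 5.73×10^7 × 2.844×10^-4 / 0.116 = 140500 N·m.
ω = 2π·1.47 = 9.236 rad/s, so P_max = T_max·ω = 1.298×10^6 W.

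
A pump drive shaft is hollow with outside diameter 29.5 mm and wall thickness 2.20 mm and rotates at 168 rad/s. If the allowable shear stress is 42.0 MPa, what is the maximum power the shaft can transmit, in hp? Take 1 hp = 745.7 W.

J = π(d_o⁴ − d_i⁴)/32 = π(0.0295⁴ − 0.0251⁴)/32 = 3.538×10^-8 m⁴.
T_max = τ_allow·J/r = 4.20×10^7 × 3.538×10^-8 / 0.0147 = 100.8 N·m.
ω = 168 rad/s, so P_max = T_max·ω = 1.693×10^4 W.

22.7 hp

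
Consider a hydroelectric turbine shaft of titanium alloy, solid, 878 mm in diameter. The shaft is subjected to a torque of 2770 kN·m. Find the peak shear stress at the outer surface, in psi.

3020 psi

J = πd⁴/32 = π(0.878)⁴/32 = 0.05834 m⁴.
τ_max = T·r/J = 2.770e6 × 0.439 / 0.05834 = 2.084×10^7 Pa.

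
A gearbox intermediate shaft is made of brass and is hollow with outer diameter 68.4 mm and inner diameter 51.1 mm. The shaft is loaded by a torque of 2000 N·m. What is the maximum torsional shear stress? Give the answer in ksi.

J = π(d_o⁴ − d_i⁴)/32 = π(0.0684⁴ − 0.0511⁴)/32 = 1.480×10^-6 m⁴.
τ_max = T·r/J = 2000 × 0.0342 / 1.480×10^-6 = 4.623×10^7 Pa.

6.71 ksi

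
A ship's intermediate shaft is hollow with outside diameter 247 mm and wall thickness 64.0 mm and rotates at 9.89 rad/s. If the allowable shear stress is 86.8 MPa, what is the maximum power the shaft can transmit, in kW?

2400 kW

J = π(d_o⁴ − d_i⁴)/32 = π(0.247⁴ − 0.119⁴)/32 = 3.457×10^-4 m⁴.
T_max = τ_allow·J/r = 8.68×10^7 × 3.457×10^-4 / 0.123 = 243000 N·m.
ω = 9.89 rad/s, so P_max = T_max·ω = 2.403×10^6 W.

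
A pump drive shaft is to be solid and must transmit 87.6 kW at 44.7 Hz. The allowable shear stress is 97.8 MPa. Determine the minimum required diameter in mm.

25.3 mm

ω = 2π·44.7 = 280.9 rad/s, so T = P/ω = 87.6×10³ / 280.9 = 311.9 N·m.
For a solid shaft τ_max = 16T/(πd³), so d = (16T/(π τ_allow))^(1/3) = (16·311.9/(π·9.78×10^7))^(1/3) = 0.02532 m.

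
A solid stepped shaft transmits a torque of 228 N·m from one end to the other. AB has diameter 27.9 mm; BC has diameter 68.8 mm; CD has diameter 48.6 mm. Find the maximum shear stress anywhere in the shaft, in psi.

7750 psi

Under the same torque, τ_max = 16T/(πd³) is largest where d is smallest — segment AB (d = 27.9 mm).
τ_max = 16·228.0/(π·(0.0279)³) = 5.347×10^7 Pa.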